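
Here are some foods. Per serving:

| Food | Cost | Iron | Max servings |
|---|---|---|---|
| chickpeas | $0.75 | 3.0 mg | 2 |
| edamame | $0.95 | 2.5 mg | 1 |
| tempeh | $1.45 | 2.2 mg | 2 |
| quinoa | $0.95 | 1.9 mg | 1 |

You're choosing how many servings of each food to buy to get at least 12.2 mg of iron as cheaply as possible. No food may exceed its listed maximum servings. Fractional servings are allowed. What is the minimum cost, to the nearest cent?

$4.59

Cost per mg of iron: chickpeas $0.2500, edamame $0.3800, quinoa $0.5000, tempeh $0.6591.
Take 2 servings of chickpeas: +6.0 mg iron for $1.50 (total $1.50, still need 6.2 mg).
Take 1 serving of edamame: +2.5 mg iron for $0.95 (total $2.45, still need 3.7 mg).
Take 1 serving of quinoa: +1.9 mg iron for $0.95 (total $3.40, still need 1.8 mg).
Take 0.8182 servings of tempeh: +1.8 mg iron for $1.19 (total $4.59, still need 0.0 mg).
Greedy by cheapest-per-mg is optimal for a single linear constraint, so the minimum cost is $4.59.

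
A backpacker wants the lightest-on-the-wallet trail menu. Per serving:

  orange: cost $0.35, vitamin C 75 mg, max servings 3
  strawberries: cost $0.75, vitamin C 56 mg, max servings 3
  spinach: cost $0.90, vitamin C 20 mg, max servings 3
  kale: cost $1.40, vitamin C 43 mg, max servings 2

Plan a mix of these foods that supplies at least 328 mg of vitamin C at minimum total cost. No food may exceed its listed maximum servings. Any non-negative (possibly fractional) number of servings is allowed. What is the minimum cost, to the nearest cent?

Cost per mg of vitamin C: orange $0.0047, strawberries $0.0134, kale $0.0326, spinach $0.0450.
Take 3 servings of orange: +225.0 mg vitamin C for $1.05 (total $1.05, still need 103.0 mg).
Take 1.839 servings of strawberries: +103.0 mg vitamin C for $1.38 (total $2.43, still need 0.0 mg).
Filling from the cheapest source first is optimal under one linear minimum: $2.43.

$2.43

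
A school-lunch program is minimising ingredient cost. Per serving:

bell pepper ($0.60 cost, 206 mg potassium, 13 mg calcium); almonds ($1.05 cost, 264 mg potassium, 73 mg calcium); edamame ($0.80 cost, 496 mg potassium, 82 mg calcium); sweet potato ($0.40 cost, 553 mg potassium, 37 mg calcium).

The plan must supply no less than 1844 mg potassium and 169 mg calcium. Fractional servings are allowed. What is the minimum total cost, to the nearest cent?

$1.75

Check every corner: each single food scaled to meet both minima, and each pair solved so both constraints bind.
bell pepper only: max(1844/206, 169/13) = 13 servings → $7.80.
almonds only: max(1844/264, 169/73) = 6.985 servings → $7.33.
edamame only: max(1844/496, 169/82) = 3.718 servings → $2.97.
sweet potato only: max(1844/553, 169/37) = 4.568 servings → $1.83.
bell pepper + almonds with both tight: 7.754 servings and 0.9342 servings → $5.63.
bell pepper + edamame with both tight: 6.452 servings and 1.038 servings → $4.70.
bell pepper + sweet potato with both targets exact would need a negative amount; discard.
almonds + edamame: the both-tight solution has a negative serving — not a feasible corner.
almonds + sweet potato with both tight: 0.8245 servings and 2.941 servings → $2.04.
edamame + sweet potato with both tight: 0.9346 servings and 2.496 servings → $1.75.
Cheapest feasible corner: $1.75.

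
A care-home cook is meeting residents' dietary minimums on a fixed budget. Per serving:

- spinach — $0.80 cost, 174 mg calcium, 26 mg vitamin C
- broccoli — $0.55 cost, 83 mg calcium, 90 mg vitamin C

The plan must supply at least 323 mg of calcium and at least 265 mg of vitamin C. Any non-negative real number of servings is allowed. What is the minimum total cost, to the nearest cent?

spinach only: max(323/174, 265/26) = 10.19 servings → $8.15.
broccoli only: max(323/83, 265/90) = 3.892 servings → $2.14.
spinach + broccoli with both tight: 0.524 servings and 2.793 servings → $1.96.
So the least-cost plan costs $1.96.

$1.96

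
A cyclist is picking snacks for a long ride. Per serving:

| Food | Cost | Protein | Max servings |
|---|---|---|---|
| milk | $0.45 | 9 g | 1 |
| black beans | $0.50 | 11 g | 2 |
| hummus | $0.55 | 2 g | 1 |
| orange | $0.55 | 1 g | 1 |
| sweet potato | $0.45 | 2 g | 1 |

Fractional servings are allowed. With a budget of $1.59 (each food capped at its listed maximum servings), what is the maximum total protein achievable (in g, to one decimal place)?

31.6 g

Protein per dollar: black beans 22, milk 20, sweet potato 4.444, hummus 3.636, orange 1.818.
Take 2 servings of black beans: spends $1.00, +22.0 g protein (running total 22.0 g).
Take 1 serving of milk: spends $0.45, +9.0 g protein (running total 31.0 g).
Take 0.3111 servings of sweet potato: spends $0.14, +0.6 g protein (running total 31.6 g).
Filling greedily by protein-per-dollar is optimal for one linear limit, giving 31.6 g.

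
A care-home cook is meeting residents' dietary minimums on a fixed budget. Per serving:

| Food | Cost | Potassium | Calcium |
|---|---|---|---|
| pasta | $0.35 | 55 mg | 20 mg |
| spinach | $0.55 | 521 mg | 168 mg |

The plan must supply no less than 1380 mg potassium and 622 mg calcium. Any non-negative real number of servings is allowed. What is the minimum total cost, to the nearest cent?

The cheapest plan sits at a corner of the feasible region — with two constraints it uses at most two foods.
pasta only: max(1380/55, 622/20) = 31.1 servings → $10.88.
spinach only: max(1380/521, 622/168) = 3.702 servings → $2.04.
pasta + spinach: the both-tight solution has a negative serving — not a feasible corner.
The minimum over all feasible corners is $2.04.

$2.04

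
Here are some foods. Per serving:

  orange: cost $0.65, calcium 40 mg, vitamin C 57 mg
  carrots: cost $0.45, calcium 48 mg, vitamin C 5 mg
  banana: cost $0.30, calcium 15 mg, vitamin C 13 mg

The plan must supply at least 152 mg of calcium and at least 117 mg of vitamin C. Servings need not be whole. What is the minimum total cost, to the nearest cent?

$1.95

This is a tiny linear program; its minimum lies at a vertex of the feasible set. List the vertices and price them.
orange only: max(152/40, 117/57) = 3.8 servings → $2.47.
carrots only: max(152/48, 117/5) = 23.4 servings → $10.53.
banana only: max(152/15, 117/13) = 10.13 servings → $3.04.
orange + carrots with both tight: 1.915 servings and 1.571 servings → $1.95.
orange + banana: intersection lies outside the first quadrant.
carrots + banana with both tight: 0.4026 servings and 8.845 servings → $2.83.
The minimum over all feasible corners is $1.95.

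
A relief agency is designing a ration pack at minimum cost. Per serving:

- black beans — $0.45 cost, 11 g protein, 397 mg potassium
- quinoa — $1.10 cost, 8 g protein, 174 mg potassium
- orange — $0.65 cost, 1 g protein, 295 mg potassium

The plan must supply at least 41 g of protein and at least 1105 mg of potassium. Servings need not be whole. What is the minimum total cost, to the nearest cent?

With two linear requirements the optimum uses one or two foods; enumerate the corners.
black beans only: max(41/11, 1105/397) = 3.727 servings → $1.68.
quinoa only: max(41/8, 1105/174) = 6.351 servings → $6.99.
orange only: max(41/1, 1105/295) = 41 servings → $26.65.
black beans + quinoa with both tight: 1.352 servings and 3.266 servings → $4.20.
black beans + orange with both targets exact would need a negative amount; discard.
quinoa + orange with both tight: 5.027 servings and 0.7804 servings → $6.04.
So the least-cost plan costs $1.68.

$1.68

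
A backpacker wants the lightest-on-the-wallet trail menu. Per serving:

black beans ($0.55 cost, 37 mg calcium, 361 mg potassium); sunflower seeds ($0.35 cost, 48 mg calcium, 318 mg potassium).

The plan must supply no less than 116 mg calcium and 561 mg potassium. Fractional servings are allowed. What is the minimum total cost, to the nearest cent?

For a min-cost LP with two ≥-constraints, a basic feasible solution has at most two positive variables.
black beans only: max(116/37, 561/361) = 3.135 servings → $1.72.
sunflower seeds only: max(116/48, 561/318) = 2.417 servings → $0.85.
black beans + sunflower seeds: the both-tight solution has a negative serving — not a feasible corner.
So the least-cost plan costs $0.85.

$0.85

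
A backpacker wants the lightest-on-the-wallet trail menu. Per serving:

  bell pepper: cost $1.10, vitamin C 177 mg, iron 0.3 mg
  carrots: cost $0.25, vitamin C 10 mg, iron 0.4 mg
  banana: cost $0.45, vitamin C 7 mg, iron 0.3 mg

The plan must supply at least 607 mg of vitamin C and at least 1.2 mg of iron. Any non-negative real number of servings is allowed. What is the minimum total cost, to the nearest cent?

Compare the cost at each extreme point of the feasible region.
bell pepper only: max(607/177, 1.2/0.3) = 4 servings → $4.40.
carrots only: max(607/10, 1.2/0.4) = 60.7 servings → $15.18.
banana only: max(607/7, 1.2/0.3) = 86.71 servings → $39.02.
bell pepper + carrots with both tight: 3.404 servings and 0.4469 servings → $3.86.
bell pepper + banana with both tight: 3.406 servings and 0.5941 servings → $4.01.
carrots + banana with both targets exact would need a negative amount; discard.
Cheapest feasible corner: $3.86.

$3.86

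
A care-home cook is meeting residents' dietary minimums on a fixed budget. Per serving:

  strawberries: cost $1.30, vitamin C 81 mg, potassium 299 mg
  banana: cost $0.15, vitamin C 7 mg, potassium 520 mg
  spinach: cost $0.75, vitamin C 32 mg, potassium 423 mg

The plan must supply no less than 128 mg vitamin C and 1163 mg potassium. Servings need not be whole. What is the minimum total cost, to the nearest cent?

$2.11

The cheapest plan sits at a corner of the feasible region — with two constraints it uses at most two foods.
strawberries only: max(128/81, 1163/299) = 3.89 servings → $5.06.
banana only: max(128/7, 1163/520) = 18.29 servings → $2.74.
spinach only: max(128/32, 1163/423) = 4 servings → $3.00.
strawberries + banana with both tight: 1.459 servings and 1.397 servings → $2.11.
strawberries + spinach with both tight: 0.6855 servings and 2.265 servings → $2.59.
banana + spinach with both targets exact would need a negative amount; discard.
So the least-cost plan costs $2.11.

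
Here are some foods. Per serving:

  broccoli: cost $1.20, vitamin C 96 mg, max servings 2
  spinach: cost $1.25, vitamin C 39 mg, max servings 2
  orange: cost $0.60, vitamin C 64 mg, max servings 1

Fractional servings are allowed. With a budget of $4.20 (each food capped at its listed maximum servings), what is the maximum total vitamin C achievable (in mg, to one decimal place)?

293.4 mg

Vitamin C per dollar: orange 106.7, broccoli 80, spinach 31.2.
Take 1 serving of orange: spends $0.60, +64.0 mg vitamin C (running total 64.0 mg).
Take 2 servings of broccoli: spends $2.40, +192.0 mg vitamin C (running total 256.0 mg).
Take 0.96 servings of spinach: spends $1.20, +37.4 mg vitamin C (running total 293.4 mg).
Greedy by best ratio exhausts the cost allowance optimally: 293.4 mg.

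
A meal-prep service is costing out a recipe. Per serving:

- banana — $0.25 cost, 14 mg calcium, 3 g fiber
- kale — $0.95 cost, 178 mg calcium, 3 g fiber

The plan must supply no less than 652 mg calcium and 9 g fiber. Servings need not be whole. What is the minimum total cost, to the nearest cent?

Minimising a linear cost over {calcium ≥ 652, fiber ≥ 9, servings ≥ 0} — the optimum is at a vertex, using one or two foods.
banana only: max(652/14, 9/3) = 46.57 servings → $11.64.
kale only: max(652/178, 9/3) = 3.663 servings → $3.48.
banana + kale: intersection lies outside the first quadrant.
Cheapest feasible corner: $3.48.

$3.48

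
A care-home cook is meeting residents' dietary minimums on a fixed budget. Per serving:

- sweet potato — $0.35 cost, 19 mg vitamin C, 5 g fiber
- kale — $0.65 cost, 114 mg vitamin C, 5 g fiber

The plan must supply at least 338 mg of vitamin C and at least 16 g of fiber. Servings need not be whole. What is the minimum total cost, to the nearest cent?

$2.00

Two binding constraints pin down two serving amounts, so the optimal mix uses at most two foods. The candidates are each food alone (scaled to the tighter of vitamin C/fiber) and each pair with both constraints tight.
sweet potato only: max(338/19, 16/5) = 17.79 servings → $6.23.
kale only: max(338/114, 16/5) = 3.2 servings → $2.08.
sweet potato + kale with both tight: 0.2821 servings and 2.918 servings → $2.00.
So the least-cost plan costs $2.00.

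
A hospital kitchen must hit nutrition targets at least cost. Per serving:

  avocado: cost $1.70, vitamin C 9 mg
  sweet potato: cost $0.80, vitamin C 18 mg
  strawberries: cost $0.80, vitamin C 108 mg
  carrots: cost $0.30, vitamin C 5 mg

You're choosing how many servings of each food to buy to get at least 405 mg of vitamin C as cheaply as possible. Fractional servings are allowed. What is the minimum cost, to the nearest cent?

$3.00

Cost per mg of vitamin C: strawberries $0.0074, sweet potato $0.0444, carrots $0.0600, avocado $0.1889.
With no serving limits, use only strawberries: 405 mg / 108 mg = 3.75 servings × $0.80 = $3.00.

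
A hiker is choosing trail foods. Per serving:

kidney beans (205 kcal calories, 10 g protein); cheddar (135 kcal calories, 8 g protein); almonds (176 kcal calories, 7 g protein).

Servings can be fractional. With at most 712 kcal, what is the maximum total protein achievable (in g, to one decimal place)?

42.2 g

Protein per kcal: cheddar 0.05926, kidney beans 0.04878, almonds 0.03977.
With no serving limits, spend the whole calories allowance on cheddar: 712 kcal / 135 kcal × 8 g = 42.2 g.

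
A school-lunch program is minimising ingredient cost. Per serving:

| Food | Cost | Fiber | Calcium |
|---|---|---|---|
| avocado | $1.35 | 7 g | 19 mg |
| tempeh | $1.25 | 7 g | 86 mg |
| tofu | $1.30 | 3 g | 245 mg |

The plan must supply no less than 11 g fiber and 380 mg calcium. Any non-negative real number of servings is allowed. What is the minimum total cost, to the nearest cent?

$2.86

Minimising a linear cost over {fiber ≥ 11, calcium ≥ 380, servings ≥ 0} — the optimum is at a vertex, using one or two foods.
avocado only: max(11/7, 380/19) = 20 servings → $27.00.
tempeh only: max(11/7, 380/86) = 4.419 servings → $5.52.
tofu only: max(11/3, 380/245) = 3.667 servings → $4.77.
avocado + tempeh with both targets exact would need a negative amount; discard.
avocado + tofu with both tight: 0.9379 servings and 1.478 servings → $3.19.
tempeh + tofu with both tight: 1.067 servings and 1.176 servings → $2.86.
The minimum over all feasible corners is $2.86.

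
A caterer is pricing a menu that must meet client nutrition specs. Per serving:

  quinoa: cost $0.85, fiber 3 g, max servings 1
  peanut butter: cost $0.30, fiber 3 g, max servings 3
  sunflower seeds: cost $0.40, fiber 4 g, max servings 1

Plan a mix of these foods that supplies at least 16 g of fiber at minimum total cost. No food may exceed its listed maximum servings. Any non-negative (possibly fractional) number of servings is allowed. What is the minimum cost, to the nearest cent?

$2.15

Cost per g of fiber: peanut butter $0.1000, sunflower seeds $0.1000, quinoa $0.2833.
Take 3 servings of peanut butter: +9.0 g fiber for $0.90 (total $0.90, still need 7.0 g).
Take 1 serving of sunflower seeds: +4.0 g fiber for $0.40 (total $1.30, still need 3.0 g).
Take 1 serving of quinoa: +3.0 g fiber for $0.85 (total $2.15, still need 0.0 g).
Greedy by cheapest-per-g is optimal for a single linear constraint, so the minimum cost is $2.15.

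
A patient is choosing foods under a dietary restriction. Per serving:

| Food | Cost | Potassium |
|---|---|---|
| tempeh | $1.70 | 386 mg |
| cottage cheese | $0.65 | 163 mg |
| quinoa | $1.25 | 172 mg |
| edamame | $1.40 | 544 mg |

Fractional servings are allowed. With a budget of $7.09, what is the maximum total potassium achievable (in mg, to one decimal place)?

Potassium per dollar: edamame 388.6, cottage cheese 250.8, tempeh 227.1, quinoa 137.6.
With no serving limits, spend the whole cost allowance on edamame: $7.09 / $1.40 × 544 mg = 2755.0 mg.

2755.0 mg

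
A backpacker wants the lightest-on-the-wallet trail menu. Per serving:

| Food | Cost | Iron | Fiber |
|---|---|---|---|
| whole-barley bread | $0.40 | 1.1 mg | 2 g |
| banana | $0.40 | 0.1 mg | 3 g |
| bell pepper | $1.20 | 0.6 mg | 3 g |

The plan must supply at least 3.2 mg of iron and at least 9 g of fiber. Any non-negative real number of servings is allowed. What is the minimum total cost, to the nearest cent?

$1.57

At the optimum either one food covers both requirements or two foods hit both targets exactly; no other combination can be cheaper.
whole-barley bread only: max(3.2/1.1, 9/2) = 4.5 servings → $1.80.
banana only: max(3.2/0.1, 9/3) = 32 servings → $12.80.
bell pepper only: max(3.2/0.6, 9/3) = 5.333 servings → $6.40.
whole-barley bread + banana with both tight: 2.806 servings and 1.129 servings → $1.57.
whole-barley bread + bell pepper with both tight: 2 servings and 1.667 servings → $2.80.
banana + bell pepper: intersection lies outside the first quadrant.
Cheapest feasible corner: $1.57.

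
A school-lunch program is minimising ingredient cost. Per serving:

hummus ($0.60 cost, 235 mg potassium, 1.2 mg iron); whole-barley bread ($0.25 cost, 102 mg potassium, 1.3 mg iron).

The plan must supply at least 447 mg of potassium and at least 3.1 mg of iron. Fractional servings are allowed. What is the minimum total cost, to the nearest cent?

$1.10

Compare the cost at each extreme point of the feasible region.
hummus only: max(447/235, 3.1/1.2) = 2.583 servings → $1.55.
whole-barley bread only: max(447/102, 3.1/1.3) = 4.382 servings → $1.10.
hummus + whole-barley bread with both tight: 1.447 servings and 1.049 servings → $1.13.
So the least-cost plan costs $1.10.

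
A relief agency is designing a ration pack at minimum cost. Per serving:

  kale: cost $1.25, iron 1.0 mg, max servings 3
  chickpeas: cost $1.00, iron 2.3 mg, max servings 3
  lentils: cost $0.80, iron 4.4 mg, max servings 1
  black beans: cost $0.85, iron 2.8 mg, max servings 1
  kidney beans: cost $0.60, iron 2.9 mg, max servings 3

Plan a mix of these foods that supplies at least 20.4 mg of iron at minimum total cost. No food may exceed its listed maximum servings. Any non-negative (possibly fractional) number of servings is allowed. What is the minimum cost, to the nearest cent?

Cost per mg of iron: lentils $0.1818, kidney beans $0.2069, black beans $0.3036, chickpeas $0.4348, kale $1.2500.
Take 1 serving of lentils: +4.4 mg iron for $0.80 (total $0.80, still need 16.0 mg).
Take 3 servings of kidney beans: +8.7 mg iron for $1.80 (total $2.60, still need 7.3 mg).
Take 1 serving of black beans: +2.8 mg iron for $0.85 (total $3.45, still need 4.5 mg).
Take 1.957 servings of chickpeas: +4.5 mg iron for $1.96 (total $5.41, still need 0.0 mg).
Filling from the cheapest source first is optimal under one linear minimum: $5.41.

$5.41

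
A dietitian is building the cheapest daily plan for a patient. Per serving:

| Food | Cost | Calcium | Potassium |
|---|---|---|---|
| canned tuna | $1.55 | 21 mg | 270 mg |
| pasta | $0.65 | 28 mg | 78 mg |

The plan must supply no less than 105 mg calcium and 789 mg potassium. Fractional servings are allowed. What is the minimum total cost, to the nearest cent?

For a min-cost LP with two ≥-constraints, a basic feasible solution has at most two positive variables.
canned tuna only: max(105/21, 789/270) = 5 servings → $7.75.
pasta only: max(105/28, 789/78) = 10.12 servings → $6.58.
canned tuna + pasta with both tight: 2.348 servings and 1.989 servings → $4.93.
So the least-cost plan costs $4.93.

$4.93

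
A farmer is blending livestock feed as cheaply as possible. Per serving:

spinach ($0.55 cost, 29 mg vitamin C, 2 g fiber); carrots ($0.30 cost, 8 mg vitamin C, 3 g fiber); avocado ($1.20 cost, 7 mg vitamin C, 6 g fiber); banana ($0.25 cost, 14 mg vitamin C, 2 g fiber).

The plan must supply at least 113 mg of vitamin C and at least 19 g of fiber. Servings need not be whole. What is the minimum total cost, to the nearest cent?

$2.26

A basic optimal solution has at most two foods positive. Try each food alone and each pair with both targets met exactly.
spinach only: max(113/29, 19/2) = 9.5 servings → $5.22.
carrots only: max(113/8, 19/3) = 14.12 servings → $4.24.
avocado only: max(113/7, 19/6) = 16.14 servings → $19.37.
banana only: max(113/14, 19/2) = 9.5 servings → $2.38.
spinach + carrots with both tight: 2.634 servings and 4.577 servings → $2.82.
spinach + avocado with both tight: 3.406 servings and 2.031 servings → $4.31.
spinach + banana with both targets exact would need a negative amount; discard.
carrots + avocado: the both-tight solution has a negative serving — not a feasible corner.
carrots + banana with both tight: 1.538 servings and 7.192 servings → $2.26.
avocado + banana with both tight: 0.5714 servings and 7.786 servings → $2.63.
So the least-cost plan costs $2.26.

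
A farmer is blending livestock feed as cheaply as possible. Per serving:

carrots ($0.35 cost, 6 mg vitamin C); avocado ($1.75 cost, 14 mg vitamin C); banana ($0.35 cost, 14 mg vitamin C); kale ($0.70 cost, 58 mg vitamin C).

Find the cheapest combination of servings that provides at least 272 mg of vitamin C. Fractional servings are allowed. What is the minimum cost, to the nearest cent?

Cost per mg of vitamin C: kale $0.0121, banana $0.0250, carrots $0.0583, avocado $0.1250.
With no serving limits, use only kale: 272 mg / 58 mg = 4.69 servings × $0.70 = $3.28.

$3.28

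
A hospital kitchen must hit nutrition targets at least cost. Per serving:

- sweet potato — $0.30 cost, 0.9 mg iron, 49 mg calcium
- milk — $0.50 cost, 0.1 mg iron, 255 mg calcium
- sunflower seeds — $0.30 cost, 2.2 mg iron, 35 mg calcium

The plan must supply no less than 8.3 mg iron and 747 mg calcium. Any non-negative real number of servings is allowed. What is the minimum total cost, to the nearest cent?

Two binding constraints pin down two serving amounts, so the optimal mix uses at most two foods. The candidates are each food alone (scaled to the tighter of iron/calcium) and each pair with both constraints tight.
sweet potato only: max(8.3/0.9, 747/49) = 15.24 servings → $4.57.
milk only: max(8.3/0.1, 747/255) = 83 servings → $41.50.
sunflower seeds only: max(8.3/2.2, 747/35) = 21.34 servings → $6.40.
sweet potato + milk with both tight: 9.091 servings and 1.183 servings → $3.32.
sweet potato + sunflower seeds: the both-tight solution has a negative serving — not a feasible corner.
milk + sunflower seeds with both tight: 2.427 servings and 3.662 servings → $2.31.
The minimum over all feasible corners is $2.31.

$2.31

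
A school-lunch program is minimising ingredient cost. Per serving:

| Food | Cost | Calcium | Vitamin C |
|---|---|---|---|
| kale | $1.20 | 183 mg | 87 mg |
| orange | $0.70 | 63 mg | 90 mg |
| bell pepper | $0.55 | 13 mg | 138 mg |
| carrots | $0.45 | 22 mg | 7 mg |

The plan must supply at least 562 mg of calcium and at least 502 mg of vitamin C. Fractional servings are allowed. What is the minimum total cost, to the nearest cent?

With two linear requirements the optimum uses one or two foods; enumerate the corners.
kale only: max(562/183, 502/87) = 5.77 servings → $6.92.
orange only: max(562/63, 502/90) = 8.921 servings → $6.24.
bell pepper only: max(562/13, 502/138) = 43.23 servings → $23.78.
carrots only: max(562/22, 502/7) = 71.71 servings → $32.27.
kale + orange with both tight: 1.725 servings and 3.91 servings → $4.81.
kale + bell pepper with both tight: 2.944 servings and 1.781 servings → $4.51.
kale + carrots with both targets exact would need a negative amount; discard.
orange + bell pepper with both targets exact would need a negative amount; discard.
orange + carrots with both tight: 4.62 servings and 12.32 servings → $8.78.
bell pepper + carrots with both tight: 2.414 servings and 24.12 servings → $12.18.
The minimum over all feasible corners is $4.51.

$4.51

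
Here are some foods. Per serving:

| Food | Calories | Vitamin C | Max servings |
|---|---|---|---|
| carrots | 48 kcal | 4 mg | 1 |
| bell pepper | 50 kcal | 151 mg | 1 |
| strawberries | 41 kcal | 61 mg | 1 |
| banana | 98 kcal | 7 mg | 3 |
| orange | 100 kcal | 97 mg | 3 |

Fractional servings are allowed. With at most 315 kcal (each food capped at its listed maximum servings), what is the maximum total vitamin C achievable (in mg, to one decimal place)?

Vitamin C per kcal: bell pepper 3.02, strawberries 1.488, orange 0.97, carrots 0.08333, banana 0.07143.
Take 1 serving of bell pepper: uses 50 kcal, +151.0 mg vitamin C (running total 151.0 mg).
Take 1 serving of strawberries: uses 41 kcal, +61.0 mg vitamin C (running total 212.0 mg).
Take 2.24 servings of orange: uses 224 kcal, +217.3 mg vitamin C (running total 429.3 mg).
Filling greedily by vitamin C-per-kcal is optimal for one linear limit, giving 429.3 mg.

429.3 mg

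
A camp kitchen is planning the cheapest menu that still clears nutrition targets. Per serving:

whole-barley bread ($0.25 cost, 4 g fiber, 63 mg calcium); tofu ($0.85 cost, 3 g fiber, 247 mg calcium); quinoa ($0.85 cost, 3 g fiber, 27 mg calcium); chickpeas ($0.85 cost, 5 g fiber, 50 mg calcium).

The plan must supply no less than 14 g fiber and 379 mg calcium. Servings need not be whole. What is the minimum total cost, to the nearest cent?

Compare the cost at each extreme point of the feasible region.
whole-barley bread only: max(14/4, 379/63) = 6.016 servings → $1.50.
tofu only: max(14/3, 379/247) = 4.667 servings → $3.97.
quinoa only: max(14/3, 379/27) = 14.04 servings → $11.93.
chickpeas only: max(14/5, 379/50) = 7.58 servings → $6.44.
whole-barley bread + tofu with both tight: 2.905 servings and 0.7935 servings → $1.40.
whole-barley bread + quinoa: intersection lies outside the first quadrant.
whole-barley bread + chickpeas: the both-tight solution has a negative serving — not a feasible corner.
tofu + quinoa with both tight: 1.15 servings and 3.517 servings → $3.97.
tofu + chickpeas with both tight: 1.101 servings and 2.139 servings → $2.75.
quinoa + chickpeas: the both-tight solution has a negative serving — not a feasible corner.
So the least-cost plan costs $1.40.

$1.40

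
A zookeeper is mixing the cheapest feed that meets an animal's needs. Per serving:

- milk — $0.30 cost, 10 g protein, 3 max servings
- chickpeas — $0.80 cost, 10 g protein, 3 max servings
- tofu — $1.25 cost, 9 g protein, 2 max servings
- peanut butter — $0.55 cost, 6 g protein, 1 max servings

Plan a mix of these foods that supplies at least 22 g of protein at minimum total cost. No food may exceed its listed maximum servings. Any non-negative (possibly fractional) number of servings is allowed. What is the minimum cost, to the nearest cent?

$0.66

Cost per g of protein: milk $0.0300, chickpeas $0.0800, peanut butter $0.0917, tofu $0.1389.
Take 2.2 servings of milk: +22.0 g protein for $0.66 (total $0.66, still need 0.0 g).
Filling from the cheapest source first is optimal under one linear minimum: $0.66.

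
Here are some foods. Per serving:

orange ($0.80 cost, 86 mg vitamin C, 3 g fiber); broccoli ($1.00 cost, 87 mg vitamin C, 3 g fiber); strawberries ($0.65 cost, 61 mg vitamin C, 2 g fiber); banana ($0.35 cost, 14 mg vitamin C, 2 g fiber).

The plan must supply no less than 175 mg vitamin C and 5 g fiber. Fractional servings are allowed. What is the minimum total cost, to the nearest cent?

$1.63

orange only: max(175/86, 5/3) = 2.035 servings → $1.63.
broccoli only: max(175/87, 5/3) = 2.011 servings → $2.01.
strawberries only: max(175/61, 5/2) = 2.869 servings → $1.86.
banana only: max(175/14, 5/2) = 12.5 servings → $4.38.
orange + broccoli: the both-tight solution has a negative serving — not a feasible corner.
orange + strawberries: intersection lies outside the first quadrant.
orange + banana with both targets exact would need a negative amount; discard.
broccoli + strawberries: the both-tight solution has a negative serving — not a feasible corner.
broccoli + banana: the both-tight solution has a negative serving — not a feasible corner.
strawberries + banana: intersection lies outside the first quadrant.
The minimum over all feasible corners is $1.63.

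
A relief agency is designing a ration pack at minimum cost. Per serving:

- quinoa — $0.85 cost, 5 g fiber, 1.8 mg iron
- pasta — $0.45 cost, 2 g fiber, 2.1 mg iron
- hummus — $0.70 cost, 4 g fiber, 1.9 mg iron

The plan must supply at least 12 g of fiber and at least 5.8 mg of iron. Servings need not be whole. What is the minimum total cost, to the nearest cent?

$2.11

With two linear requirements the optimum uses one or two foods; enumerate the corners.
quinoa only: max(12/5, 5.8/1.8) = 3.222 servings → $2.74.
pasta only: max(12/2, 5.8/2.1) = 6 servings → $2.70.
hummus only: max(12/4, 5.8/1.9) = 3.053 servings → $2.14.
quinoa + pasta with both tight: 1.971 servings and 1.072 servings → $2.16.
quinoa + hummus: intersection lies outside the first quadrant.
pasta + hummus with both tight: 0.08696 servings and 2.957 servings → $2.11.
Cheapest feasible corner: $2.11.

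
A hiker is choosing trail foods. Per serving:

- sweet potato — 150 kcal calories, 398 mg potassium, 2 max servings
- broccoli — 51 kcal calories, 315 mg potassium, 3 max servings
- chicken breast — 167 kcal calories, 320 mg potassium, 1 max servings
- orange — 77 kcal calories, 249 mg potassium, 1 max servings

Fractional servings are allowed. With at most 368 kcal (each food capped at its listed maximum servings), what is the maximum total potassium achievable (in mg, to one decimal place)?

1560.2 mg

Potassium per kcal: broccoli 6.176, orange 3.234, sweet potato 2.653, chicken breast 1.916.
Take 3 servings of broccoli: uses 153 kcal, +945.0 mg potassium (running total 945.0 mg).
Take 1 serving of orange: uses 77 kcal, +249.0 mg potassium (running total 1194.0 mg).
Take 0.92 servings of sweet potato: uses 138 kcal, +366.2 mg potassium (running total 1560.2 mg).
Greedy by best ratio exhausts the calories allowance optimally: 1560.2 mg.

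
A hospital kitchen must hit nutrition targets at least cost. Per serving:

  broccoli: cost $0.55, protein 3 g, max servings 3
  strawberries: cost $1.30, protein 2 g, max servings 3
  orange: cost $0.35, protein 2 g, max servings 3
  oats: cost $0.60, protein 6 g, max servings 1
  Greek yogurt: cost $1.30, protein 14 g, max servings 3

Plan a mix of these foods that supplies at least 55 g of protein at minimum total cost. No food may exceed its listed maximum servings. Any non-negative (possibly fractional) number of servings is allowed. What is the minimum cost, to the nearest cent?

$5.73

Cost per g of protein: Greek yogurt $0.0929, oats $0.1000, orange $0.1750, broccoli $0.1833, strawberries $0.6500.
Take 3 servings of Greek yogurt: +42.0 g protein for $3.90 (total $3.90, still need 13.0 g).
Take 1 serving of oats: +6.0 g protein for $0.60 (total $4.50, still need 7.0 g).
Take 3 servings of orange: +6.0 g protein for $1.05 (total $5.55, still need 1.0 g).
Take 0.3333 servings of broccoli: +1.0 g protein for $0.18 (total $5.73, still need 0.0 g).
Greedy by cheapest-per-g is optimal for a single linear constraint, so the minimum cost is $5.73.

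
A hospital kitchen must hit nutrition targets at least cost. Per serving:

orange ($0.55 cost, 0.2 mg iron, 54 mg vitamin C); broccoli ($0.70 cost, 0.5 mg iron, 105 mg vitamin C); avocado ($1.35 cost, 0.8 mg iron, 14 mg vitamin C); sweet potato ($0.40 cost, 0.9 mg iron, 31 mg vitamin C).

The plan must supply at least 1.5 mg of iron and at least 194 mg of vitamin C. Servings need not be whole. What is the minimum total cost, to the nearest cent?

$1.44

An LP optimum is at a vertex; with two nutrient constraints at most two foods are used. Check each candidate.
orange only: max(1.5/0.2, 194/54) = 7.5 servings → $4.12.
broccoli only: max(1.5/0.5, 194/105) = 3 servings → $2.10.
avocado only: max(1.5/0.8, 194/14) = 13.86 servings → $18.71.
sweet potato only: max(1.5/0.9, 194/31) = 6.258 servings → $2.50.
orange + broccoli: intersection lies outside the first quadrant.
orange + avocado with both tight: 3.322 servings and 1.045 servings → $3.24.
orange + sweet potato with both tight: 3.021 servings and 0.9953 servings → $2.06.
broccoli + avocado with both tight: 1.743 servings and 0.7857 servings → $2.28.
broccoli + sweet potato with both tight: 1.622 servings and 0.7658 servings → $1.44.
avocado + sweet potato with both targets exact would need a negative amount; discard.
So the least-cost plan costs $1.44.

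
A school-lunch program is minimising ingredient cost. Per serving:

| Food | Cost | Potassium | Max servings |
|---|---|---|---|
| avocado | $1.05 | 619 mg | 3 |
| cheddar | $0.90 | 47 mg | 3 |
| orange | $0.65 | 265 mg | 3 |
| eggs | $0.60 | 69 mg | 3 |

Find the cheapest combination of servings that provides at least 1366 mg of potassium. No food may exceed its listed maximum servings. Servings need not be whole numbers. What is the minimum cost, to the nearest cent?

$2.32

Cost per mg of potassium: avocado $0.0017, orange $0.0025, eggs $0.0087, cheddar $0.0191.
Take 2.207 servings of avocado: +1366.0 mg potassium for $2.32 (total $2.32, still need 0.0 mg).
Greedy by cheapest-per-mg is optimal for a single linear constraint, so the minimum cost is $2.32.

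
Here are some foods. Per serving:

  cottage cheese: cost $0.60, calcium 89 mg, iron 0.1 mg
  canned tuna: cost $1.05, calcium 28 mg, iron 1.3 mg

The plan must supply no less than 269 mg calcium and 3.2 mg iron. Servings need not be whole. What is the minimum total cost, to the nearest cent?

$3.78

cottage cheese only: max(269/89, 3.2/0.1) = 32 servings → $19.20.
canned tuna only: max(269/28, 3.2/1.3) = 9.607 servings → $10.09.
cottage cheese + canned tuna with both tight: 2.304 servings and 2.284 servings → $3.78.
So the least-cost plan costs $3.78.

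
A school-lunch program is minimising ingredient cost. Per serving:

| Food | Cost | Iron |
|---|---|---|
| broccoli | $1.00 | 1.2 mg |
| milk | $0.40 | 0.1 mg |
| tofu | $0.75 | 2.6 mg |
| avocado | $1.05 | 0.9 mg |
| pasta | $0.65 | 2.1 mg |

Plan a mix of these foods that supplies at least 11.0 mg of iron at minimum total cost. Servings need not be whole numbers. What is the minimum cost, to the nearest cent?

Cost per mg of iron: tofu $0.2885, pasta $0.3095, broccoli $0.8333, avocado $1.1667, milk $4.0000.
With no serving limits, use only tofu: 11.0 mg / 2.6 mg = 4.231 servings × $0.75 = $3.17.

$3.17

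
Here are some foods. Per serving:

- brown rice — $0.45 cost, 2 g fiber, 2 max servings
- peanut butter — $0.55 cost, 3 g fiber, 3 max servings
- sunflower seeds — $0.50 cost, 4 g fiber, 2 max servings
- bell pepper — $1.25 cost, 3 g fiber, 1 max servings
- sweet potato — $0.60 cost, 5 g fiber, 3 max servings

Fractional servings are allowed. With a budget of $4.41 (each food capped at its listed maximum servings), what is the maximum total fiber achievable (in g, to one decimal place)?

Fiber per dollar: sweet potato 8.333, sunflower seeds 8, peanut butter 5.455, brown rice 4.444, bell pepper 2.4.
Take 3 servings of sweet potato: spends $1.80, +15.0 g fiber (running total 15.0 g).
Take 2 servings of sunflower seeds: spends $1.00, +8.0 g fiber (running total 23.0 g).
Take 2.927 servings of peanut butter: spends $1.61, +8.8 g fiber (running total 31.8 g).
Filling greedily by fiber-per-dollar is optimal for one linear limit, giving 31.8 g.

31.8 g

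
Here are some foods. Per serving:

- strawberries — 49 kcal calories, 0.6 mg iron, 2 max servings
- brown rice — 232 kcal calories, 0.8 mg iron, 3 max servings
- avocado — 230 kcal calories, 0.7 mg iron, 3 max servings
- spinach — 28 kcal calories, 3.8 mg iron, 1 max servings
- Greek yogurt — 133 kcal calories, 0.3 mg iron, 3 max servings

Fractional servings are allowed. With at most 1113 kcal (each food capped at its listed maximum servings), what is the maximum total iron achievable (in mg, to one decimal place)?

Iron per kcal: spinach 0.1357, strawberries 0.01224, brown rice 0.003448, avocado 0.003043, Greek yogurt 0.002256.
Take 1 serving of spinach: uses 28 kcal, +3.8 mg iron (running total 3.8 mg).
Take 2 servings of strawberries: uses 98 kcal, +1.2 mg iron (running total 5.0 mg).
Take 3 servings of brown rice: uses 696 kcal, +2.4 mg iron (running total 7.4 mg).
Take 1.265 servings of avocado: uses 291 kcal, +0.9 mg iron (running total 8.3 mg).
Filling greedily by iron-per-kcal is optimal for one linear limit, giving 8.3 mg.

8.3 mg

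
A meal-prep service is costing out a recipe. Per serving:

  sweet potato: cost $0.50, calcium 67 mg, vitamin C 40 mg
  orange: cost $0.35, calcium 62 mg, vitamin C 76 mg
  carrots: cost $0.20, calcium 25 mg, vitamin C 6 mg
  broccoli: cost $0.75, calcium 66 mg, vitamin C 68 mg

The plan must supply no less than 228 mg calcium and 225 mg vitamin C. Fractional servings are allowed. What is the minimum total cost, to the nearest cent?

$1.29

Minimising a linear cost over {calcium ≥ 228, vitamin C ≥ 225, servings ≥ 0} — the optimum is at a vertex, using one or two foods.
sweet potato only: max(228/67, 225/40) = 5.625 servings → $2.81.
orange only: max(228/62, 225/76) = 3.677 servings → $1.29.
carrots only: max(228/25, 225/6) = 37.5 servings → $7.50.
broccoli only: max(228/66, 225/68) = 3.455 servings → $2.59.
sweet potato + orange with both tight: 1.293 servings and 2.28 servings → $1.44.
sweet potato + carrots: intersection lies outside the first quadrant.
sweet potato + broccoli with both tight: 0.3413 servings and 3.108 servings → $2.50.
orange + carrots with both tight: 2.786 servings and 2.211 servings → $1.42.
orange + broccoli with both targets exact would need a negative amount; discard.
carrots + broccoli with both tight: 0.5015 servings and 3.265 servings → $2.55.
The minimum over all feasible corners is $1.29.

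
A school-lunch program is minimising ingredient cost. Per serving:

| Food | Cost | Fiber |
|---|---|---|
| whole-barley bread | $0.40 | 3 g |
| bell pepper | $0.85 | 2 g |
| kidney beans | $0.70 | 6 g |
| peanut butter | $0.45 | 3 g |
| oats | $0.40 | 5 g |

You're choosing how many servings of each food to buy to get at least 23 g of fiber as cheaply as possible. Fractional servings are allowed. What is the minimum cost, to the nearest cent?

$1.84

Cost per g of fiber: oats $0.0800, kidney beans $0.1167, whole-barley bread $0.1333, peanut butter $0.1500, bell pepper $0.4250.
With no serving limits, use only oats: 23 g / 5 g = 4.6 servings × $0.40 = $1.84.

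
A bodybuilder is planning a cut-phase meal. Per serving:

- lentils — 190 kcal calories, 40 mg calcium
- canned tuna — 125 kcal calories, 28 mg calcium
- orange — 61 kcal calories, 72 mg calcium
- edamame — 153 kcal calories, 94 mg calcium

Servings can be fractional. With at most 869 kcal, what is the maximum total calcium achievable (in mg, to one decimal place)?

1025.7 mg

Calcium per kcal: orange 1.18, edamame 0.6144, canned tuna 0.224, lentils 0.2105.
With no serving limits, spend the whole calories allowance on orange: 869 kcal / 61 kcal × 72 mg = 1025.7 mg.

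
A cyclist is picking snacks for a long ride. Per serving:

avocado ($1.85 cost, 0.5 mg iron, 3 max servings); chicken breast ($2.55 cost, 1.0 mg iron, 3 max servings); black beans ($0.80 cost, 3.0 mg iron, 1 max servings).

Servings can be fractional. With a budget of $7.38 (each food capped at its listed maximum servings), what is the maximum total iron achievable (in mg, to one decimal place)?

5.6 mg

Iron per dollar: black beans 3.75, chicken breast 0.3922, avocado 0.2703.
Take 1 serving of black beans: spends $0.80, +3.0 mg iron (running total 3.0 mg).
Take 2.58 servings of chicken breast: spends $6.58, +2.6 mg iron (running total 5.6 mg).
Greedy by best ratio exhausts the cost allowance optimally: 5.6 mg.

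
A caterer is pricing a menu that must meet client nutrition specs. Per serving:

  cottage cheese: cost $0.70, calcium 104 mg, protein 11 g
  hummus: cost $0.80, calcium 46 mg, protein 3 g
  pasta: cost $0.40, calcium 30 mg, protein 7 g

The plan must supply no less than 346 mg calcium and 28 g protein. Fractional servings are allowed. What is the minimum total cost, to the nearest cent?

$2.33

An LP optimum is at a vertex; with two nutrient constraints at most two foods are used. Check each candidate.
cottage cheese only: max(346/104, 28/11) = 3.327 servings → $2.33.
hummus only: max(346/46, 28/3) = 9.333 servings → $7.47.
pasta only: max(346/30, 28/7) = 11.53 servings → $4.61.
cottage cheese + hummus with both tight: 1.289 servings and 4.608 servings → $4.59.
cottage cheese + pasta: intersection lies outside the first quadrant.
hummus + pasta with both tight: 6.819 servings and 1.078 servings → $5.89.
Cheapest feasible corner: $2.33.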